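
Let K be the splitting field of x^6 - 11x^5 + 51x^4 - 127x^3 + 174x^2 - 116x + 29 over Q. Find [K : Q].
36

The degree of the splitting field over Q equals the order of the Galois group, so first determine the group. The polynomial f is an irreducible sextic over Q, so G = Gal(f/Q) is one of the 16 transitive subgroups 6T1, ..., 6T16 of S_6. The discriminant of f is 525625 = 725^2, a perfect square, so G is contained in A_6. The transitive groups of degree 6 contained in A_6 are: A_4 (6T4, order 12), S_4 (6T7, order 24), (C_3 x C_3) : C_4 (6T10, order 36), PSL(2,5) (6T12, order 60), A_6 (6T15, order 360). By Dedekind's theorem, for a prime p not dividing disc(f) the degrees of the irreducible factors of f mod p form the cycle type of an element of G. Factoring f modulo the 19 such primes p <= 73 (skipping 5, 29, which divide the discriminant), each new pattern first appears at: mod 2: f = (x^2 + x + 1)(x^4 + x + 1), pattern 4+2; mod 11: f = (x^3 + 2x^2 + 7x + 2)(x^3 + 9x^2 + 4x + 9), pattern 3+3; mod 19: f = (x + 9)(x + 10)(x^2 + 1)(x^2 + 8x + 17), pattern 2+2+1+1; mod 61: f = (x + 26)(x + 33)(x + 40)(x^3 + 12x^2 + 37x + 12), pattern 3+1+1+1. No other pattern occurs in this range, so the set of observed cycle types is {4+2, 3+3, 2+2+1+1, 3+1+1+1}. The candidates containing elements of all these cycle types are (C_3 x C_3) : C_4 (6T10) of order 36, A_6 (6T15) of order 360; the others are excluded. The observed types are precisely the cycle types that occur in (C_3 x C_3) : C_4 (6T10) (apart from the identity). Each of the other remaining candidates has further cycle types, and by the Chebotarev density theorem the matching factorization patterns would occur for a proportion of primes equal to their share of the group: A_6 (6T15) additionally contains elements of type 5+1 (144 of its 360 elements, about 40% of primes). None of the 19 primes tested shows any such pattern (for each of these groups the chance of that is below 10^-4), which rules them out. Hence G = (C_3 x C_3) : C_4 (6T10), of order 36. The Galois group (C_3 x C_3) : C_4 (6T10) has order 36, so the splitting field has degree 36 over Q.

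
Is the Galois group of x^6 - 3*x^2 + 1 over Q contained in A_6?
No

The polynomial is irreducible of degree 6 over Q. Its discriminant is -419904, which is not a perfect square. A Galois group lies in the alternating group exactly when the discriminant is a square in Q, so the Galois group (A_4 x C_2) is not contained in A_6.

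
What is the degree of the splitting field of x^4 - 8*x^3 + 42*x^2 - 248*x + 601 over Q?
The degree of the splitting field over Q equals the order of the Galois group, so first determine the group. The polynomial is an irreducible quartic over Q and its discriminant is 1194393600 = 34560^2, a perfect square, so the Galois group is contained in A_4. The resolvent cubic y^3 - 42*y^2 - 420*y + 1000 splits completely over Q, which gives the Klein four-group V_4. The Galois group V_4 (4T2) has order 4, so the splitting field has degree 4 over Q.

4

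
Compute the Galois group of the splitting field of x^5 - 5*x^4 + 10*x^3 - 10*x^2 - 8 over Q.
The polynomial f is an irreducible quintic over Q, so G = Gal(f/Q) is a transitive subgroup of S_5: one of C_5 (5T1, order 5), D_5 (5T2, order 10), F_20 (5T3, order 20), A_5 (5T4, order 60) or S_5 (5T5, order 120). The discriminant of f is 64000000 = 8000^2, a perfect square, so G is contained in A_5. The transitive groups of degree 5 contained in A_5 are: C_5 (5T1, order 5), D_5 (5T2, order 10), A_5 (5T4, order 60). By Dedekind's theorem, for a prime p not dividing disc(f) the degrees of the irreducible factors of f mod p form the cycle type of an element of G. Factoring f modulo the 23 such primes p <= 97 (skipping 2, 5, which divide the discriminant), each new pattern first appears at: mod 3: f = (x + 2)(x^2 + 1)(x^2 + 2x + 2), pattern 2+2+1; mod 7: f = (x^5 + 2x^4 + 3x^3 + 4x^2 + 6), pattern 5. No other pattern occurs in this range, so the set of observed cycle types is {2+2+1, 5}. The candidates containing elements of all these cycle types are D_5 (5T2) of order 10, A_5 (5T4) of order 60; the others are excluded. The observed types are precisely the cycle types that occur in D_5 (5T2) (apart from the identity). Each of the other remaining candidates has further cycle types, and by the Chebotarev density theorem the matching factorization patterns would occur for a proportion of primes equal to their share of the group: A_5 (5T4) additionally contains elements of type 3+1+1 (20 of its 60 elements, about 33% of primes). None of the 23 primes tested shows any such pattern (for each of these groups the chance of that is below 10^-4), which rules them out. Hence G = D_5 (5T2), of order 10.

D_5 (order 10)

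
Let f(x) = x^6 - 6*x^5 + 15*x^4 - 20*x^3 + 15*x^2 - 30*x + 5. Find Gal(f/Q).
The polynomial f is an irreducible sextic over Q, so G = Gal(f/Q) is one of the 16 transitive subgroups 6T1, ..., 6T16 of S_6. The discriminant of f is 746496000000 = 864000^2, a perfect square, so G is contained in A_6. The transitive groups of degree 6 contained in A_6 are: A_4 (6T4, order 12), S_4 (6T7, order 24), (C_3 x C_3) : C_4 (6T10, order 36), PSL(2,5) (6T12, order 60), A_6 (6T15, order 360). By Dedekind's theorem, for a prime p not dividing disc(f) the degrees of the irreducible factors of f mod p form the cycle type of an element of G. Factoring f modulo the 6 such primes p <= 23 (skipping 2, 3, 5, which divide the discriminant), each new pattern first appears at: mod 7: f = (x + 3)(x^5 + 5x^4 + x^2 + 5x + 4), pattern 5+1; mod 23: f = (x + 1)(x + 10)(x + 15)(x^3 + 14x^2 + 5x + 10), pattern 3+1+1+1. No other pattern occurs in this range, so the set of observed cycle types is {5+1, 3+1+1+1}. Among the candidates above, the only group containing elements of all these cycle types is A_6 (6T15) — each of A_4 (6T4), S_4 (6T7), (C_3 x C_3) : C_4 (6T10), PSL(2,5) (6T12) lacks at least one of them. Hence G = A_6 (6T15), of order 360.

A_6 (also written A6)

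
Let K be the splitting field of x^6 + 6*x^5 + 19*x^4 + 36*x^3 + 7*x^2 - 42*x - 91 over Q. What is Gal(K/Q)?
The polynomial f is an irreducible sextic over Q, so G = Gal(f/Q) is one of the 16 transitive subgroups 6T1, ..., 6T16 of S_6. The discriminant of f is 164995463643136 = 12845056^2, a perfect square, so G is contained in A_6. The transitive groups of degree 6 contained in A_6 are: A_4 (6T4, order 12), S_4 (6T7, order 24), (C_3 x C_3) : C_4 (6T10, order 36), PSL(2,5) (6T12, order 60), A_6 (6T15, order 360). By Dedekind's theorem, for a prime p not dividing disc(f) the degrees of the irreducible factors of f mod p form the cycle type of an element of G. Factoring f modulo the 33 such primes p <= 149 (skipping 2, 7, which divide the discriminant), each new pattern first appears at: mod 3: f = (x^3 + 2x + 1)(x^3 + 2x + 2), pattern 3+3; mod 13: f = (x)(x + 2)(x^2 + 2x + 8)(x^2 + 2x + 12), pattern 2+2+1+1. No other pattern occurs in this range, so the set of observed cycle types is {3+3, 2+2+1+1}. The candidates containing elements of all these cycle types are A_4 (6T4) of order 12, S_4 (6T7) of order 24, (C_3 x C_3) : C_4 (6T10) of order 36, PSL(2,5) (6T12) of order 60, A_6 (6T15) of order 360; the others are excluded. The observed types are precisely the cycle types that occur in A_4 (6T4) (apart from the identity). Each of the other remaining candidates has further cycle types, and by the Chebotarev density theorem the matching factorization patterns would occur for a proportion of primes equal to their share of the group: S_4 (6T7) additionally contains elements of type 4+2 (6 of its 24 elements, about 25% of primes); (C_3 x C_3) : C_4 (6T10) additionally contains elements of type 4+2, 3+1+1+1 (22 of its 36 elements, about 61% of primes); PSL(2,5) (6T12) additionally contains elements of type 5+1 (24 of its 60 elements, about 40% of primes); A_6 (6T15) additionally contains elements of type 5+1, 4+2, 3+1+1+1 (274 of its 360 elements, about 76% of primes). None of the 33 primes tested shows any such pattern (for each of these groups the chance of that is below 10^-4), which rules them out. Hence G = A_4 (6T4), of order 12.

A_4, A_4 acting on 6 points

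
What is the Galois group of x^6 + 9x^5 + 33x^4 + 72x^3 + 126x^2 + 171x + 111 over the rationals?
The polynomial f is an irreducible sextic over Q, so G = Gal(f/Q) is one of the 16 transitive subgroups 6T1, ..., 6T16 of S_6. The discriminant of f is -26946027, which is not a perfect square, so G is not contained in A_6. The transitive groups of degree 6 not contained in A_6 are: C_6 (6T1, order 6), S_3 (6T2, order 6), D_6 (6T3, order 12), C_3 x S_3 (6T5, order 18), A_4 x C_2 (6T6, order 24), S_4 (6T8, order 24), S_3 x S_3 (6T9, order 36), S_4 x C_2 (6T11, order 48), (S_3 x S_3) : C_2 (6T13, order 72), PGL(2,5) (6T14, order 120), S_6 (6T16, order 720). By Dedekind's theorem, for a prime p not dividing disc(f) the degrees of the irreducible factors of f mod p form the cycle type of an element of G. Factoring f modulo the 37 such primes p <= 167 (skipping 3, 37, which divide the discriminant), each new pattern first appears at: mod 2: f = (x^6 + x^5 + x^4 + x + 1), pattern 6; mod 7: f = (x^3 + 4x^2 + x + 3)(x^3 + 5x^2 + 5x + 2), pattern 3+3; mod 17: f = (x^2 + 2x + 8)(x^2 + 10x + 15)(x^2 + 14x + 9), pattern 2+2+2; mod 19: f = (x + 1)(x + 7)(x + 12)(x + 13)(x + 16)(x + 17), pattern 1+1+1+1+1+1. No other pattern occurs in this range, so the set of observed cycle types is {6, 3+3, 2+2+2, 1+1+1+1+1+1}. The candidates containing elements of all these cycle types are C_6 (6T1) of order 6, D_6 (6T3) of order 12, C_3 x S_3 (6T5) of order 18, A_4 x C_2 (6T6) of order 24, S_3 x S_3 (6T9) of order 36, S_4 x C_2 (6T11) of order 48, (S_3 x S_3) : C_2 (6T13) of order 72, PGL(2,5) (6T14) of order 120, S_6 (6T16) of order 720; the others are excluded. The observed types are precisely the cycle types that occur in C_6 (6T1). Each of the other remaining candidates has further cycle types, and by the Chebotarev density theorem the matching factorization patterns would occur for a proportion of primes equal to their share of the group: D_6 (6T3) additionally contains elements of type 2+2+1+1 (3 of its 12 elements, about 25% of primes); C_3 x S_3 (6T5) additionally contains elements of type 3+1+1+1 (4 of its 18 elements, about 22% of primes); A_4 x C_2 (6T6) additionally contains elements of type 2+2+1+1, 2+1+1+1+1 (6 of its 24 elements, about 25% of primes); S_3 x S_3 (6T9) additionally contains elements of type 3+1+1+1, 2+2+1+1 (13 of its 36 elements, about 36% of primes); S_4 x C_2 (6T11) additionally contains elements of type 4+2, 4+1+1, 2+2+1+1, 2+1+1+1+1 (24 of its 48 elements, about 50% of primes); (S_3 x S_3) : C_2 (6T13) additionally contains elements of type 4+2, 3+2+1, 3+1+1+1, 2+2+1+1, 2+1+1+1+1 (49 of its 72 elements, about 68% of primes); PGL(2,5) (6T14) additionally contains elements of type 5+1, 4+1+1, 2+2+1+1 (69 of its 120 elements, about 58% of primes); S_6 (6T16) additionally contains elements of type 5+1, 4+2, 4+1+1, 3+2+1, 3+1+1+1, 2+2+1+1, 2+1+1+1+1 (544 of its 720 elements, about 76% of primes). None of the 37 primes tested shows any such pattern (for each of these groups the chance of that is below 10^-4), which rules them out. Hence G = C_6 (6T1), of order 6.

C_6, the cyclic group of order 6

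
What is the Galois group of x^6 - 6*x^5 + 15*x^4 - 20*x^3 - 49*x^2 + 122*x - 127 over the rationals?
6T7: S_4

The polynomial f is an irreducible sextic over Q, so G = Gal(f/Q) is one of the 16 transitive subgroups 6T1, ..., 6T16 of S_6. The discriminant of f is 3603718079512576 = 60030976^2, a perfect square, so G is contained in A_6. The transitive groups of degree 6 contained in A_6 are: A_4 (6T4, order 12), S_4 (6T7, order 24), (C_3 x C_3) : C_4 (6T10, order 36), PSL(2,5) (6T12, order 60), A_6 (6T15, order 360). By Dedekind's theorem, for a prime p not dividing disc(f) the degrees of the irreducible factors of f mod p form the cycle type of an element of G. Factoring f modulo the 79 such primes p <= 419 (skipping 2, 229, which divide the discriminant), each new pattern first appears at: mod 3: f = (x^3 + x^2 + 2)(x^3 + 2x^2 + x + 1), pattern 3+3; mod 7: f = (x^2 + 5x + 3)(x^4 + 3x^3 + 4x^2 + 2), pattern 4+2; mod 23: f = (x + 4)(x + 17)(x^2 + 2)(x^2 + 19x + 6), pattern 2+2+1+1; mod 193: f = (x + 6)(x + 12)(x + 18)(x + 173)(x + 179)(x + 185), pattern 1+1+1+1+1+1. No other pattern occurs in this range, so the set of observed cycle types is {3+3, 4+2, 2+2+1+1, 1+1+1+1+1+1}. The candidates containing elements of all these cycle types are S_4 (6T7) of order 24, (C_3 x C_3) : C_4 (6T10) of order 36, A_6 (6T15) of order 360; the others are excluded. The observed types are precisely the cycle types that occur in S_4 (6T7). Each of the other remaining candidates has further cycle types, and by the Chebotarev density theorem the matching factorization patterns would occur for a proportion of primes equal to their share of the group: (C_3 x C_3) : C_4 (6T10) additionally contains elements of type 3+1+1+1 (4 of its 36 elements, about 11% of primes); A_6 (6T15) additionally contains elements of type 5+1, 3+1+1+1 (184 of its 360 elements, about 51% of primes). None of the 79 primes tested shows any such pattern (for each of these groups the chance of that is below 10^-4), which rules them out. Hence G = S_4 (6T7), of order 24.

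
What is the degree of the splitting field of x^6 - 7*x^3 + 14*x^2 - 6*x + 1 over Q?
The degree of the splitting field over Q equals the order of the Galois group, so first determine the group. The polynomial f is an irreducible sextic over Q, so G = Gal(f/Q) is one of the 16 transitive subgroups 6T1, ..., 6T16 of S_6. The discriminant of f is -219439771, which is not a perfect square, so G is not contained in A_6. The transitive groups of degree 6 not contained in A_6 are: C_6 (6T1, order 6), S_3 (6T2, order 6), D_6 (6T3, order 12), C_3 x S_3 (6T5, order 18), A_4 x C_2 (6T6, order 24), S_4 (6T8, order 24), S_3 x S_3 (6T9, order 36), S_4 x C_2 (6T11, order 48), (S_3 x S_3) : C_2 (6T13, order 72), PGL(2,5) (6T14, order 120), S_6 (6T16, order 720). By Dedekind's theorem, for a prime p not dividing disc(f) the degrees of the irreducible factors of f mod p form the cycle type of an element of G. Factoring f modulo the 4 such primes p <= 7, each new pattern first appears at: mod 2: f = (x^6 + x^3 + 1), pattern 6; mod 3: f = (x + 2)(x^2 + x + 2)(x^3 + 2x + 1), pattern 3+2+1; mod 5: f = (x^3 + x^2 + 3x + 4)(x^3 + 4x^2 + 3x + 4), pattern 3+3; mod 7: f = (x + 2)(x^5 + 5x^4 + 4x^3 + 6x^2 + 2x + 4), pattern 5+1. No other pattern occurs in this range, so the set of observed cycle types is {6, 3+2+1, 3+3, 5+1}. Among the candidates above, the only group containing elements of all these cycle types is S_6 (6T16); every other candidate lacks at least one of them. Hence G = S_6 (6T16), of order 720. The Galois group S_6 (6T16) has order 720, so the splitting field has degree 720 over Q.

720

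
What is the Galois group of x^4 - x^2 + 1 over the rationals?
V_4 (also written V4)

The polynomial is an irreducible quartic over Q and its discriminant is 144 = 12^2, a perfect square, so the Galois group is contained in A_4. The resolvent cubic y^3 + y^2 - 4*y - 4 splits completely over Q, which gives the Klein four-group V_4.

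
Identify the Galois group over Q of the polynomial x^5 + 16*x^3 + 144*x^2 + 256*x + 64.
The polynomial f is an irreducible quintic over Q, so G = Gal(f/Q) is a transitive subgroup of S_5: one of C_5 (5T1, order 5), D_5 (5T2, order 10), F_20 (5T3, order 20), A_5 (5T4, order 60) or S_5 (5T5, order 120). The discriminant of f is 22027763187712, which is not a perfect square, so G is not contained in A_5. The transitive groups of degree 5 not contained in A_5 are: F_20 (5T3, order 20), S_5 (5T5, order 120). By Dedekind's theorem, for a prime p not dividing disc(f) the degrees of the irreducible factors of f mod p form the cycle type of an element of G. Factoring f modulo the 5 such primes p <= 13 (skipping 2, which divides the discriminant), each new pattern first appears at: mod 3: f = (x^5 + x^3 + x + 1), pattern 5; mod 5: f = (x + 1)(x^4 + 4x^3 + 2x^2 + 2x + 4), pattern 4+1; mod 13: f = (x + 1)(x + 12)(x^3 + 4x + 1), pattern 3+1+1. No other pattern occurs in this range, so the set of observed cycle types is {5, 4+1, 3+1+1}. Among the candidates above, the only group containing elements of all these cycle types is S_5 (5T5) — F_20 (5T3) lacks at least one of them. Hence G = S_5 (5T5), of order 120.

S_5 (also written S5)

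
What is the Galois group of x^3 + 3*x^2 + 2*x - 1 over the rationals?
S_3

The polynomial is an irreducible cubic over Q and its discriminant is -23, which is not a perfect square. For an irreducible cubic, a non-square discriminant gives Galois group S_3.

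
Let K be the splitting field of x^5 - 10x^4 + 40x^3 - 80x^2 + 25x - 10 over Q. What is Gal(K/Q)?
The polynomial f is an irreducible quintic over Q, so G = Gal(f/Q) is a transitive subgroup of S_5: one of C_5 (5T1, order 5), D_5 (5T2, order 10), F_20 (5T3, order 20), A_5 (5T4, order 60) or S_5 (5T5, order 120). The discriminant of f is 58564000000 = 242000^2, a perfect square, so G is contained in A_5. The transitive groups of degree 5 contained in A_5 are: C_5 (5T1, order 5), D_5 (5T2, order 10), A_5 (5T4, order 60). By Dedekind's theorem, for a prime p not dividing disc(f) the degrees of the irreducible factors of f mod p form the cycle type of an element of G. Factoring f modulo the 3 such primes p <= 13 (skipping 2, 5, 11, which divide the discriminant), each new pattern first appears at: mod 3: f = (x^5 + 2x^4 + x^3 + x^2 + x + 2), pattern 5; mod 13: f = (x + 3)(x + 5)(x^3 + 8x^2 + 8), pattern 3+1+1. No other pattern occurs in this range, so the set of observed cycle types is {5, 3+1+1}. Among the candidates above, the only group containing elements of all these cycle types is A_5 (5T4) — each of C_5 (5T1), D_5 (5T2) lacks at least one of them. Hence G = A_5 (5T4), of order 60.

A_5, the alternating group on 5 letters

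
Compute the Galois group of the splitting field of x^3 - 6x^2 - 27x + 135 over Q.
3T1: C_3

The polynomial is an irreducible cubic over Q and its discriminant is 123201 = 351^2, a perfect square. For an irreducible cubic, a square discriminant forces the Galois group to be A_3, the cyclic group of order 3.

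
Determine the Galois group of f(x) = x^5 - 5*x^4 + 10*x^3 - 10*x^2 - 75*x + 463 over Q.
The polynomial f is an irreducible quintic over Q, so G = Gal(f/Q) is a transitive subgroup of S_5: one of C_5 (5T1, order 5), D_5 (5T2, order 10), F_20 (5T3, order 20), A_5 (5T4, order 60) or S_5 (5T5, order 120). The discriminant of f is 67108864000000 = 8192000^2, a perfect square, so G is contained in A_5. The transitive groups of degree 5 contained in A_5 are: C_5 (5T1, order 5), D_5 (5T2, order 10), A_5 (5T4, order 60). By Dedekind's theorem, for a prime p not dividing disc(f) the degrees of the irreducible factors of f mod p form the cycle type of an element of G. Factoring f modulo the 23 such primes p <= 97 (skipping 2, 5, which divide the discriminant), each new pattern first appears at: mod 3: f = (x + 2)(x^2 + 1)(x^2 + 2x + 2), pattern 2+2+1; mod 7: f = (x^5 + 2x^4 + 3x^3 + 4x^2 + 2x + 1), pattern 5. No other pattern occurs in this range, so the set of observed cycle types is {2+2+1, 5}. The candidates containing elements of all these cycle types are D_5 (5T2) of order 10, A_5 (5T4) of order 60; the others are excluded. The observed types are precisely the cycle types that occur in D_5 (5T2) (apart from the identity). Each of the other remaining candidates has further cycle types, and by the Chebotarev density theorem the matching factorization patterns would occur for a proportion of primes equal to their share of the group: A_5 (5T4) additionally contains elements of type 3+1+1 (20 of its 60 elements, about 33% of primes). None of the 23 primes tested shows any such pattern (for each of these groups the chance of that is below 10^-4), which rules them out. Hence G = D_5 (5T2), of order 10.

D_5, the dihedral group of order 10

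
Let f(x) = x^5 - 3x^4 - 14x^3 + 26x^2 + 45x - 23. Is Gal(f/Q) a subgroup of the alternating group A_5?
Yes

The polynomial is irreducible of degree 5 over Q. Its discriminant is 15352201216 = 123904^2, a perfect square. A Galois group lies in the alternating group exactly when the discriminant is a square in Q, so the Galois group (C_5) is contained in A_5.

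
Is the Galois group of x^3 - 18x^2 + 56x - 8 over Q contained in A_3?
The polynomial is irreducible of degree 3 over Q. Its discriminant is 270400 = 520^2, a perfect square. A Galois group lies in the alternating group exactly when the discriminant is a square in Q, so the Galois group (C_3) is contained in A_3.

Yes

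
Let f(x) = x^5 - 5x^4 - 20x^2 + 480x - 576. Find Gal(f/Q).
The polynomial f is an irreducible quintic over Q, so G = Gal(f/Q) is a transitive subgroup of S_5: one of C_5 (5T1, order 5), D_5 (5T2, order 10), F_20 (5T3, order 20), A_5 (5T4, order 60) or S_5 (5T5, order 120). The discriminant of f is 2415919104000000 = 49152000^2, a perfect square, so G is contained in A_5. The transitive groups of degree 5 contained in A_5 are: C_5 (5T1, order 5), D_5 (5T2, order 10), A_5 (5T4, order 60). By Dedekind's theorem, for a prime p not dividing disc(f) the degrees of the irreducible factors of f mod p form the cycle type of an element of G. Factoring f modulo the 23 such primes p <= 101 (skipping 2, 3, 5, which divide the discriminant), each new pattern first appears at: mod 7: f = (x^5 + 2x^4 + x^2 + 4x + 5), pattern 5; mod 17: f = (x + 7)(x^2 + x + 3)(x^2 + 4x + 9), pattern 2+2+1. No other pattern occurs in this range, so the set of observed cycle types is {5, 2+2+1}. The candidates containing elements of all these cycle types are D_5 (5T2) of order 10, A_5 (5T4) of order 60; the others are excluded. The observed types are precisely the cycle types that occur in D_5 (5T2) (apart from the identity). Each of the other remaining candidates has further cycle types, and by the Chebotarev density theorem the matching factorization patterns would occur for a proportion of primes equal to their share of the group: A_5 (5T4) additionally contains elements of type 3+1+1 (20 of its 60 elements, about 33% of primes). None of the 23 primes tested shows any such pattern (for each of these groups the chance of that is below 10^-4), which rules them out. Hence G = D_5 (5T2), of order 10.

D_5 (also written D5)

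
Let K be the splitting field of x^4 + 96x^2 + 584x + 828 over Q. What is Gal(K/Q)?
The polynomial is an irreducible quartic over Q and its discriminant is 18011787264 = 134208^2, a perfect square, so the Galois group is contained in A_4. The resolvent cubic y^3 - 96*y^2 - 3312*y - 23104 is irreducible over Q. An irreducible resolvent with square discriminant gives A_4.

4T4: A_4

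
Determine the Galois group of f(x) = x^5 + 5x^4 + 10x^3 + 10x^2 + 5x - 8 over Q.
F_20

The polynomial f is an irreducible quintic over Q, so G = Gal(f/Q) is a transitive subgroup of S_5: one of C_5 (5T1, order 5), D_5 (5T2, order 10), F_20 (5T3, order 20), A_5 (5T4, order 60) or S_5 (5T5, order 120). The discriminant of f is 20503125, which is not a perfect square, so G is not contained in A_5. The transitive groups of degree 5 not contained in A_5 are: F_20 (5T3, order 20), S_5 (5T5, order 120). By Dedekind's theorem, for a prime p not dividing disc(f) the degrees of the irreducible factors of f mod p form the cycle type of an element of G. Factoring f modulo the 18 such primes p <= 71 (skipping 3, 5, which divide the discriminant), each new pattern first appears at: mod 2: f = (x)(x^4 + x^3 + 1), pattern 4+1; mod 11: f = (x^5 + 5x^4 + 10x^3 + 10x^2 + 5x + 3), pattern 5; mod 19: f = (x + 15)(x^2 + x + 6)(x^2 + 8x + 13), pattern 2+2+1; mod 41: f = (x + 3)(x + 21)(x + 33)(x + 34)(x + 37), pattern 1+1+1+1+1. No other pattern occurs in this range, so the set of observed cycle types is {4+1, 5, 2+2+1, 1+1+1+1+1}. The candidates containing elements of all these cycle types are F_20 (5T3) of order 20, S_5 (5T5) of order 120; the others are excluded. The observed types are precisely the cycle types that occur in F_20 (5T3). Each of the other remaining candidates has further cycle types, and by the Chebotarev density theorem the matching factorization patterns would occur for a proportion of primes equal to their share of the group: S_5 (5T5) additionally contains elements of type 3+2, 3+1+1, 2+1+1+1 (50 of its 120 elements, about 42% of primes). None of the 18 primes tested shows any such pattern (for each of these groups the chance of that is below 10^-4), which rules them out. Hence G = F_20 (5T3), of order 20.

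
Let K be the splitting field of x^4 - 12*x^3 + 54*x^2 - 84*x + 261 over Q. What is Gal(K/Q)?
The polynomial is an irreducible quartic over Q and its discriminant is 4087812096 = 63936^2, a perfect square, so the Galois group is contained in A_4. The resolvent cubic y^3 - 54*y^2 - 36*y + 11736 is irreducible over Q. An irreducible resolvent with square discriminant gives A_4.

4T4: A_4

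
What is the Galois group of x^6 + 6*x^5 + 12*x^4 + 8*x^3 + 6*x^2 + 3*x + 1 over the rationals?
C_6 (order 6)

The polynomial f is an irreducible sextic over Q, so G = Gal(f/Q) is one of the 16 transitive subgroups 6T1, ..., 6T16 of S_6. The discriminant of f is -7105563, which is not a perfect square, so G is not contained in A_6. The transitive groups of degree 6 not contained in A_6 are: C_6 (6T1, order 6), S_3 (6T2, order 6), D_6 (6T3, order 12), C_3 x S_3 (6T5, order 18), A_4 x C_2 (6T6, order 24), S_4 (6T8, order 24), S_3 x S_3 (6T9, order 36), S_4 x C_2 (6T11, order 48), (S_3 x S_3) : C_2 (6T13, order 72), PGL(2,5) (6T14, order 120), S_6 (6T16, order 720). By Dedekind's theorem, for a prime p not dividing disc(f) the degrees of the irreducible factors of f mod p form the cycle type of an element of G. Factoring f modulo the 37 such primes p <= 167 (skipping 3, 19, which divide the discriminant), each new pattern first appears at: mod 2: f = (x^6 + x + 1), pattern 6; mod 7: f = (x^3 + 3x^2 + x + 4)(x^3 + 3x^2 + 2x + 2), pattern 3+3; mod 17: f = (x^2 + 3x + 8)(x^2 + 8x + 2)(x^2 + 12x + 16), pattern 2+2+2; mod 37: f = (x + 6)(x + 13)(x + 19)(x + 21)(x + 22)(x + 36), pattern 1+1+1+1+1+1. No other pattern occurs in this range, so the set of observed cycle types is {6, 3+3, 2+2+2, 1+1+1+1+1+1}. The candidates containing elements of all these cycle types are C_6 (6T1) of order 6, D_6 (6T3) of order 12, C_3 x S_3 (6T5) of order 18, A_4 x C_2 (6T6) of order 24, S_3 x S_3 (6T9) of order 36, S_4 x C_2 (6T11) of order 48, (S_3 x S_3) : C_2 (6T13) of order 72, PGL(2,5) (6T14) of order 120, S_6 (6T16) of order 720; the others are excluded. The observed types are precisely the cycle types that occur in C_6 (6T1). Each of the other remaining candidates has further cycle types, and by the Chebotarev density theorem the matching factorization patterns would occur for a proportion of primes equal to their share of the group: D_6 (6T3) additionally contains elements of type 2+2+1+1 (3 of its 12 elements, about 25% of primes); C_3 x S_3 (6T5) additionally contains elements of type 3+1+1+1 (4 of its 18 elements, about 22% of primes); A_4 x C_2 (6T6) additionally contains elements of type 2+2+1+1, 2+1+1+1+1 (6 of its 24 elements, about 25% of primes); S_3 x S_3 (6T9) additionally contains elements of type 3+1+1+1, 2+2+1+1 (13 of its 36 elements, about 36% of primes); S_4 x C_2 (6T11) additionally contains elements of type 4+2, 4+1+1, 2+2+1+1, 2+1+1+1+1 (24 of its 48 elements, about 50% of primes); (S_3 x S_3) : C_2 (6T13) additionally contains elements of type 4+2, 3+2+1, 3+1+1+1, 2+2+1+1, 2+1+1+1+1 (49 of its 72 elements, about 68% of primes); PGL(2,5) (6T14) additionally contains elements of type 5+1, 4+1+1, 2+2+1+1 (69 of its 120 elements, about 58% of primes); S_6 (6T16) additionally contains elements of type 5+1, 4+2, 4+1+1, 3+2+1, 3+1+1+1, 2+2+1+1, 2+1+1+1+1 (544 of its 720 elements, about 76% of primes). None of the 37 primes tested shows any such pattern (for each of these groups the chance of that is below 10^-4), which rules them out. Hence G = C_6 (6T1), of order 6.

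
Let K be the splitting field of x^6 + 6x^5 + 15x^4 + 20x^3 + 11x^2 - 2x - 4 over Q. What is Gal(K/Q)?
S_4, S_4(6d), the S_4-action on 6 points inside A_6

The polynomial f is an irreducible sextic over Q, so G = Gal(f/Q) is one of the 16 transitive subgroups 6T1, ..., 6T16 of S_6. The discriminant of f is 3356224 = 1832^2, a perfect square, so G is contained in A_6. The transitive groups of degree 6 contained in A_6 are: A_4 (6T4, order 12), S_4 (6T7, order 24), (C_3 x C_3) : C_4 (6T10, order 36), PSL(2,5) (6T12, order 60), A_6 (6T15, order 360). By Dedekind's theorem, for a prime p not dividing disc(f) the degrees of the irreducible factors of f mod p form the cycle type of an element of G. Factoring f modulo the 79 such primes p <= 419 (skipping 2, 229, which divide the discriminant), each new pattern first appears at: mod 3: f = (x^3 + x^2 + x + 2)(x^3 + 2x^2 + 1), pattern 3+3; mod 7: f = (x^2 + 2x + 5)(x^4 + 4x^3 + 2x^2 + 3x + 2), pattern 4+2; mod 23: f = (x + 10)(x + 15)(x^2 + x + 18)(x^2 + 3x + 20), pattern 2+2+1+1; mod 193: f = (x + 88)(x + 91)(x + 94)(x + 101)(x + 104)(x + 107), pattern 1+1+1+1+1+1. No other pattern occurs in this range, so the set of observed cycle types is {3+3, 4+2, 2+2+1+1, 1+1+1+1+1+1}. The candidates containing elements of all these cycle types are S_4 (6T7) of order 24, (C_3 x C_3) : C_4 (6T10) of order 36, A_6 (6T15) of order 360; the others are excluded. The observed types are precisely the cycle types that occur in S_4 (6T7). Each of the other remaining candidates has further cycle types, and by the Chebotarev density theorem the matching factorization patterns would occur for a proportion of primes equal to their share of the group: (C_3 x C_3) : C_4 (6T10) additionally contains elements of type 3+1+1+1 (4 of its 36 elements, about 11% of primes); A_6 (6T15) additionally contains elements of type 5+1, 3+1+1+1 (184 of its 360 elements, about 51% of primes). None of the 79 primes tested shows any such pattern (for each of these groups the chance of that is below 10^-4), which rules them out. Hence G = S_4 (6T7), of order 24.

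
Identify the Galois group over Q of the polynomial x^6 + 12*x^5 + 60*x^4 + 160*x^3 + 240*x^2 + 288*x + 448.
(S_3 x S_3) : C_2, the group 6T13 of order 72

The polynomial f is an irreducible sextic over Q, so G = Gal(f/Q) is one of the 16 transitive subgroups 6T1, ..., 6T16 of S_6. The discriminant of f is -9727331052552192, which is not a perfect square, so G is not contained in A_6. The transitive groups of degree 6 not contained in A_6 are: C_6 (6T1, order 6), S_3 (6T2, order 6), D_6 (6T3, order 12), C_3 x S_3 (6T5, order 18), A_4 x C_2 (6T6, order 24), S_4 (6T8, order 24), S_3 x S_3 (6T9, order 36), S_4 x C_2 (6T11, order 48), (S_3 x S_3) : C_2 (6T13, order 72), PGL(2,5) (6T14, order 120), S_6 (6T16, order 720). By Dedekind's theorem, for a prime p not dividing disc(f) the degrees of the irreducible factors of f mod p form the cycle type of an element of G. Factoring f modulo the 27 such primes p <= 127 (skipping 2, 3, 17, 43, which divide the discriminant), each new pattern first appears at: mod 5: f = (x^6 + 2x^5 + 3x + 3), pattern 6; mod 7: f = (x)(x^2 + 3x + 5)(x^3 + 2x^2 + 3), pattern 3+2+1; mod 11: f = (x^2 + 8x + 9)(x^4 + 4x^3 + 8x^2 + 5x + 7), pattern 4+2; mod 13: f = (x + 9)(x + 12)(x^2 + 6x + 7)(x^2 + 11x + 3), pattern 2+2+1+1; mod 61: f = (x + 6)(x + 10)(x + 22)(x + 44)(x^2 + 52x + 56), pattern 2+1+1+1+1; mod 97: f = (x + 3)(x + 22)(x + 26)(x^3 + 58x^2 + 72x + 95), pattern 3+1+1+1; mod 113: f = (x^2 + 12x + 60)(x^2 + 19x + 96)(x^2 + 94x + 39), pattern 2+2+2; mod 127: f = (x^3 + 55x^2 + 124x + 53)(x^3 + 84x^2 + 15x + 42), pattern 3+3. No other pattern occurs in this range, so the set of observed cycle types is {6, 3+2+1, 4+2, 2+2+1+1, 2+1+1+1+1, 3+1+1+1, 2+2+2, 3+3}. The candidates containing elements of all these cycle types are (S_3 x S_3) : C_2 (6T13) of order 72, S_6 (6T16) of order 720; the others are excluded. The observed types are precisely the cycle types that occur in (S_3 x S_3) : C_2 (6T13) (apart from the identity). Each of the other remaining candidates has further cycle types, and by the Chebotarev density theorem the matching factorization patterns would occur for a proportion of primes equal to their share of the group: S_6 (6T16) additionally contains elements of type 5+1, 4+1+1 (234 of its 720 elements, about 32% of primes). None of the 27 primes tested shows any such pattern (for each of these groups the chance of that is below 10^-4), which rules them out. Hence G = (S_3 x S_3) : C_2 (6T13), of order 72.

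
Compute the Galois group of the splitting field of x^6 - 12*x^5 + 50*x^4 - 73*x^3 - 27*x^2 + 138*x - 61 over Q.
The polynomial f is an irreducible sextic over Q, so G = Gal(f/Q) is one of the 16 transitive subgroups 6T1, ..., 6T16 of S_6. The discriminant of f is 30991489 = 5567^2, a perfect square, so G is contained in A_6. The transitive groups of degree 6 contained in A_6 are: A_4 (6T4, order 12), S_4 (6T7, order 24), (C_3 x C_3) : C_4 (6T10, order 36), PSL(2,5) (6T12, order 60), A_6 (6T15, order 360). By Dedekind's theorem, for a prime p not dividing disc(f) the degrees of the irreducible factors of f mod p form the cycle type of an element of G. Factoring f modulo the 21 such primes p <= 79 (skipping 19, which divides the discriminant), each new pattern first appears at: mod 2: f = (x + 1)(x^5 + x^4 + x^3 + x + 1), pattern 5+1; mod 7: f = (x^3 + 3x^2 + x + 1)(x^3 + 6x^2 + 3x + 2), pattern 3+3; mod 61: f = (x)(x + 22)(x^2 + 42x + 12)(x^2 + 46x + 13), pattern 2+2+1+1. No other pattern occurs in this range, so the set of observed cycle types is {5+1, 3+3, 2+2+1+1}. The candidates containing elements of all these cycle types are PSL(2,5) (6T12) of order 60, A_6 (6T15) of order 360; the others are excluded. The observed types are precisely the cycle types that occur in PSL(2,5) (6T12) (apart from the identity). Each of the other remaining candidates has further cycle types, and by the Chebotarev density theorem the matching factorization patterns would occur for a proportion of primes equal to their share of the group: A_6 (6T15) additionally contains elements of type 4+2, 3+1+1+1 (130 of its 360 elements, about 36% of primes). None of the 21 primes tested shows any such pattern (for each of these groups the chance of that is below 10^-4), which rules them out. Hence G = PSL(2,5) (6T12), of order 60.

PSL(2,5)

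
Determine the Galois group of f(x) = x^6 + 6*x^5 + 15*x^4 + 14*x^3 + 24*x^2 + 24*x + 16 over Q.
6T2: S_3

The polynomial f is an irreducible sextic over Q, so G = Gal(f/Q) is one of the 16 transitive subgroups 6T1, ..., 6T16 of S_6. The discriminant of f is -1160950579200, which is not a perfect square, so G is not contained in A_6. The transitive groups of degree 6 not contained in A_6 are: C_6 (6T1, order 6), S_3 (6T2, order 6), D_6 (6T3, order 12), C_3 x S_3 (6T5, order 18), A_4 x C_2 (6T6, order 24), S_4 (6T8, order 24), S_3 x S_3 (6T9, order 36), S_4 x C_2 (6T11, order 48), (S_3 x S_3) : C_2 (6T13, order 72), PGL(2,5) (6T14, order 120), S_6 (6T16, order 720). By Dedekind's theorem, for a prime p not dividing disc(f) the degrees of the irreducible factors of f mod p form the cycle type of an element of G. Factoring f modulo the 23 such primes p <= 101 (skipping 2, 3, 5, which divide the discriminant), each new pattern first appears at: mod 7: f = (x^3 + 3x^2 + 2x + 2)(x^3 + 3x^2 + 4x + 1), pattern 3+3; mod 11: f = (x^2 + 4x + 8)(x^2 + 6x + 7)(x^2 + 7x + 5), pattern 2+2+2; mod 61: f = (x + 7)(x + 13)(x + 15)(x + 19)(x + 36)(x + 38), pattern 1+1+1+1+1+1. No other pattern occurs in this range, so the set of observed cycle types is {3+3, 2+2+2, 1+1+1+1+1+1}. The candidates containing elements of all these cycle types are C_6 (6T1) of order 6, S_3 (6T2) of order 6, D_6 (6T3) of order 12, C_3 x S_3 (6T5) of order 18, A_4 x C_2 (6T6) of order 24, S_4 (6T8) of order 24, S_3 x S_3 (6T9) of order 36, S_4 x C_2 (6T11) of order 48, (S_3 x S_3) : C_2 (6T13) of order 72, PGL(2,5) (6T14) of order 120, S_6 (6T16) of order 720; the others are excluded. The observed types are precisely the cycle types that occur in S_3 (6T2). Each of the other remaining candidates has further cycle types, and by the Chebotarev density theorem the matching factorization patterns would occur for a proportion of primes equal to their share of the group: C_6 (6T1) additionally contains elements of type 6 (2 of its 6 elements, about 33% of primes); D_6 (6T3) additionally contains elements of type 6, 2+2+1+1 (5 of its 12 elements, about 42% of primes); C_3 x S_3 (6T5) additionally contains elements of type 6, 3+1+1+1 (10 of its 18 elements, about 56% of primes); A_4 x C_2 (6T6) additionally contains elements of type 6, 2+2+1+1, 2+1+1+1+1 (14 of its 24 elements, about 58% of primes); S_4 (6T8) additionally contains elements of type 4+1+1, 2+2+1+1 (9 of its 24 elements, about 38% of primes); S_3 x S_3 (6T9) additionally contains elements of type 6, 3+1+1+1, 2+2+1+1 (25 of its 36 elements, about 69% of primes); S_4 x C_2 (6T11) additionally contains elements of type 6, 4+2, 4+1+1, 2+2+1+1, 2+1+1+1+1 (32 of its 48 elements, about 67% of primes); (S_3 x S_3) : C_2 (6T13) additionally contains elements of type 6, 4+2, 3+2+1, 3+1+1+1, 2+2+1+1, 2+1+1+1+1 (61 of its 72 elements, about 85% of primes); PGL(2,5) (6T14) additionally contains elements of type 6, 5+1, 4+1+1, 2+2+1+1 (89 of its 120 elements, about 74% of primes); S_6 (6T16) additionally contains elements of type 6, 5+1, 4+2, 4+1+1, 3+2+1, 3+1+1+1, 2+2+1+1, 2+1+1+1+1 (664 of its 720 elements, about 92% of primes). None of the 23 primes tested shows any such pattern (for each of these groups the chance of that is below 10^-4), which rules them out. Hence G = S_3 (6T2), of order 6.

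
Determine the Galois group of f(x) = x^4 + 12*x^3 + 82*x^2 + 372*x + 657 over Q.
The polynomial is an irreducible quartic over Q and its discriminant is -1528823808, which is not a perfect square, so the Galois group is not contained in A_4. The resolvent cubic y^3 - 82*y^2 + 1836*y - 17496 has exactly one rational root, so the Galois group is C_4 or D_4. The quartic remains irreducible over Q(sqrt(disc)), so the group is D_4.

D_4 (also written D4)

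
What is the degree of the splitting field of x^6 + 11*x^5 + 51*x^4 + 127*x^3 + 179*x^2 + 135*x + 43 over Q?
The degree of the splitting field over Q equals the order of the Galois group, so first determine the group. The polynomial f is an irreducible sextic over Q, so G = Gal(f/Q) is one of the 16 transitive subgroups 6T1, ..., 6T16 of S_6. The discriminant of f is -16807, which is not a perfect square, so G is not contained in A_6. The transitive groups of degree 6 not contained in A_6 are: C_6 (6T1, order 6), S_3 (6T2, order 6), D_6 (6T3, order 12), C_3 x S_3 (6T5, order 18), A_4 x C_2 (6T6, order 24), S_4 (6T8, order 24), S_3 x S_3 (6T9, order 36), S_4 x C_2 (6T11, order 48), (S_3 x S_3) : C_2 (6T13, order 72), PGL(2,5) (6T14, order 120), S_6 (6T16, order 720). By Dedekind's theorem, for a prime p not dividing disc(f) the degrees of the irreducible factors of f mod p form the cycle type of an element of G. Factoring f modulo the 37 such primes p <= 163 (skipping 7, which divides the discriminant), each new pattern first appears at: mod 2: f = (x^3 + x + 1)(x^3 + x^2 + 1), pattern 3+3; mod 3: f = (x^6 + 2x^5 + x^3 + 2x^2 + 1), pattern 6; mod 13: f = (x^2 + x + 12)(x^2 + 11x + 6)(x^2 + 12x + 8), pattern 2+2+2; mod 29: f = (x + 9)(x + 18)(x + 22)(x + 25)(x + 26)(x + 27), pattern 1+1+1+1+1+1. No other pattern occurs in this range, so the set of observed cycle types is {3+3, 6, 2+2+2, 1+1+1+1+1+1}. The candidates containing elements of all these cycle types are C_6 (6T1) of order 6, D_6 (6T3) of order 12, C_3 x S_3 (6T5) of order 18, A_4 x C_2 (6T6) of order 24, S_3 x S_3 (6T9) of order 36, S_4 x C_2 (6T11) of order 48, (S_3 x S_3) : C_2 (6T13) of order 72, PGL(2,5) (6T14) of order 120, S_6 (6T16) of order 720; the others are excluded. The observed types are precisely the cycle types that occur in C_6 (6T1). Each of the other remaining candidates has further cycle types, and by the Chebotarev density theorem the matching factorization patterns would occur for a proportion of primes equal to their share of the group: D_6 (6T3) additionally contains elements of type 2+2+1+1 (3 of its 12 elements, about 25% of primes); C_3 x S_3 (6T5) additionally contains elements of type 3+1+1+1 (4 of its 18 elements, about 22% of primes); A_4 x C_2 (6T6) additionally contains elements of type 2+2+1+1, 2+1+1+1+1 (6 of its 24 elements, about 25% of primes); S_3 x S_3 (6T9) additionally contains elements of type 3+1+1+1, 2+2+1+1 (13 of its 36 elements, about 36% of primes); S_4 x C_2 (6T11) additionally contains elements of type 4+2, 4+1+1, 2+2+1+1, 2+1+1+1+1 (24 of its 48 elements, about 50% of primes); (S_3 x S_3) : C_2 (6T13) additionally contains elements of type 4+2, 3+2+1, 3+1+1+1, 2+2+1+1, 2+1+1+1+1 (49 of its 72 elements, about 68% of primes); PGL(2,5) (6T14) additionally contains elements of type 5+1, 4+1+1, 2+2+1+1 (69 of its 120 elements, about 58% of primes); S_6 (6T16) additionally contains elements of type 5+1, 4+2, 4+1+1, 3+2+1, 3+1+1+1, 2+2+1+1, 2+1+1+1+1 (544 of its 720 elements, about 76% of primes). None of the 37 primes tested shows any such pattern (for each of these groups the chance of that is below 10^-4), which rules them out. Hence G = C_6 (6T1), of order 6. The Galois group C_6 (6T1) has order 6, so the splitting field has degree 6 over Q.

6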